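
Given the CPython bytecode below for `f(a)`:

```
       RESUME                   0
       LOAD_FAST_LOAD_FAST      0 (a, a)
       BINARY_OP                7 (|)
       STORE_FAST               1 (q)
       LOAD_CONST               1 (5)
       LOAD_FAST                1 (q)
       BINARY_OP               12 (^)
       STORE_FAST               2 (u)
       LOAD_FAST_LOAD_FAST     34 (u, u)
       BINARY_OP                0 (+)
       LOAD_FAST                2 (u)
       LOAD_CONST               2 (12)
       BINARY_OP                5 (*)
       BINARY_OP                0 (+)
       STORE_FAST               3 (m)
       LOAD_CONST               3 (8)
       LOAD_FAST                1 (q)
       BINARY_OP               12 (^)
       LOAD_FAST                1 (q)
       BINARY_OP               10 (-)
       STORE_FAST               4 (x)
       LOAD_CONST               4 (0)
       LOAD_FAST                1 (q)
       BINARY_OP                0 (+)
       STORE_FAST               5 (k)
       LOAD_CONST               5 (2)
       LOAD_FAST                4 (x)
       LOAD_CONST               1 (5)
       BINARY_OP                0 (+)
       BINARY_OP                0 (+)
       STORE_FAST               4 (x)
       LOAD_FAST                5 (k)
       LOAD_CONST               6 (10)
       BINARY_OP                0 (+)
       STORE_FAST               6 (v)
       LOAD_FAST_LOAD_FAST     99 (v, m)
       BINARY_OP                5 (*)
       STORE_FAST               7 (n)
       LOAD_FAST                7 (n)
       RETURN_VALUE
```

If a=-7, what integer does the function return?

LOAD_FAST_LOAD_FAST a,a → push -7,-7. Stack: [-7, -7]
BINARY_OP | → -7 | -7 = -7. Stack: [-7]
STORE_FAST q → q=-7. Stack: []
LOAD_CONST → push 5. Stack: [5]
LOAD_FAST q → push -7. Stack: [5, -7]
BINARY_OP ^ → 5 ^ -7 = -4. Stack: [-4]
STORE_FAST u → u=-4. Stack: []
LOAD_FAST_LOAD_FAST u,u → push -4,-4. Stack: [-4, -4]
BINARY_OP + → -4 + -4 = -8. Stack: [-8]
LOAD_FAST u → push -4. Stack: [-8, -4]
LOAD_CONST → push 12. Stack: [-8, -4, 12]
BINARY_OP * → -4 * 12 = -48. Stack: [-8, -48]
BINARY_OP + → -8 + -48 = -56. Stack: [-56]
STORE_FAST m → m=-56. Stack: []
LOAD_CONST → push 8. Stack: [8]
LOAD_FAST q → push -7. Stack: [8, -7]
BINARY_OP ^ → 8 ^ -7 = -15. Stack: [-15]
LOAD_FAST q → push -7. Stack: [-15, -7]
BINARY_OP - → -15 - -7 = -8. Stack: [-8]
STORE_FAST x → x=-8. Stack: []
LOAD_CONST → push 0. Stack: [0]
LOAD_FAST q → push -7. Stack: [0, -7]
BINARY_OP + → 0 + -7 = -7. Stack: [-7]
STORE_FAST k → k=-7. Stack: []
LOAD_CONST → push 2. Stack: [2]
LOAD_FAST x → push -8. Stack: [2, -8]
LOAD_CONST → push 5. Stack: [2, -8, 5]
BINARY_OP + → -8 + 5 = -3. Stack: [2, -3]
BINARY_OP + → 2 + -3 = -1. Stack: [-1]
STORE_FAST x → x=-1. Stack: []
LOAD_FAST k → push -7. Stack: [-7]
LOAD_CONST → push 10. Stack: [-7, 10]
BINARY_OP + → -7 + 10 = 3. Stack: [3]
STORE_FAST v → v=3. Stack: []
LOAD_FAST_LOAD_FAST v,m → push 3,-56. Stack: [3, -56]
BINARY_OP * → 3 * -56 = -168. Stack: [-168]
STORE_FAST n → n=-168. Stack: []
LOAD_FAST n → push -168. Stack: [-168]
RETURN_VALUE → return -168.

-168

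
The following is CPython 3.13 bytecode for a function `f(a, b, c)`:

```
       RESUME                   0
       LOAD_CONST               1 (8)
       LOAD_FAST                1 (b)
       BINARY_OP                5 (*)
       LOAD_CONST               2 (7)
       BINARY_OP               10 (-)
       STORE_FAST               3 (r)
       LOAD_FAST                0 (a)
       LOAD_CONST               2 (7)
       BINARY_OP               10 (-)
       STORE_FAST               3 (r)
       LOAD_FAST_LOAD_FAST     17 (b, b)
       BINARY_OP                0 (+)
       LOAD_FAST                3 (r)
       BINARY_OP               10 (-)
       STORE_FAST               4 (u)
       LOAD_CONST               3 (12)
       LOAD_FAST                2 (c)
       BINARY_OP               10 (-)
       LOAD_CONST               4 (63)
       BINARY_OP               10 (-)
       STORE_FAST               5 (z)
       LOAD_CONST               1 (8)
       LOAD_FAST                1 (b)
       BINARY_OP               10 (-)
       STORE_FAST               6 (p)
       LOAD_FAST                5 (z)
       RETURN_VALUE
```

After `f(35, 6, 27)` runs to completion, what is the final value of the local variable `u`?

LOAD_CONST → push 8. Stack: [8]
LOAD_FAST b → push 6. Stack: [8, 6]
BINARY_OP * → 8 * 6 = 48. Stack: [48]
LOAD_CONST → push 7. Stack: [48, 7]
BINARY_OP - → 48 - 7 = 41. Stack: [41]
STORE_FAST r → r=41. Stack: []
LOAD_FAST a → push 35. Stack: [35]
LOAD_CONST → push 7. Stack: [35, 7]
BINARY_OP - → 35 - 7 = 28. Stack: [28]
STORE_FAST r → r=28. Stack: []
LOAD_FAST_LOAD_FAST b,b → push 6,6. Stack: [6, 6]
BINARY_OP + → 6 + 6 = 12. Stack: [12]
LOAD_FAST r → push 28. Stack: [12, 28]
BINARY_OP - → 12 - 28 = -16. Stack: [-16]
STORE_FAST u → u=-16. Stack: []
LOAD_CONST → push 12. Stack: [12]
LOAD_FAST c → push 27. Stack: [12, 27]
BINARY_OP - → 12 - 27 = -15. Stack: [-15]
LOAD_CONST → push 63. Stack: [-15, 63]
BINARY_OP - → -15 - 63 = -78. Stack: [-78]
STORE_FAST z → z=-78. Stack: []
LOAD_CONST → push 8. Stack: [8]
LOAD_FAST b → push 6. Stack: [8, 6]
BINARY_OP - → 8 - 6 = 2. Stack: [2]
STORE_FAST p → p=2. Stack: []
LOAD_FAST z → push -78. Stack: [-78]
RETURN_VALUE → return -78.

-16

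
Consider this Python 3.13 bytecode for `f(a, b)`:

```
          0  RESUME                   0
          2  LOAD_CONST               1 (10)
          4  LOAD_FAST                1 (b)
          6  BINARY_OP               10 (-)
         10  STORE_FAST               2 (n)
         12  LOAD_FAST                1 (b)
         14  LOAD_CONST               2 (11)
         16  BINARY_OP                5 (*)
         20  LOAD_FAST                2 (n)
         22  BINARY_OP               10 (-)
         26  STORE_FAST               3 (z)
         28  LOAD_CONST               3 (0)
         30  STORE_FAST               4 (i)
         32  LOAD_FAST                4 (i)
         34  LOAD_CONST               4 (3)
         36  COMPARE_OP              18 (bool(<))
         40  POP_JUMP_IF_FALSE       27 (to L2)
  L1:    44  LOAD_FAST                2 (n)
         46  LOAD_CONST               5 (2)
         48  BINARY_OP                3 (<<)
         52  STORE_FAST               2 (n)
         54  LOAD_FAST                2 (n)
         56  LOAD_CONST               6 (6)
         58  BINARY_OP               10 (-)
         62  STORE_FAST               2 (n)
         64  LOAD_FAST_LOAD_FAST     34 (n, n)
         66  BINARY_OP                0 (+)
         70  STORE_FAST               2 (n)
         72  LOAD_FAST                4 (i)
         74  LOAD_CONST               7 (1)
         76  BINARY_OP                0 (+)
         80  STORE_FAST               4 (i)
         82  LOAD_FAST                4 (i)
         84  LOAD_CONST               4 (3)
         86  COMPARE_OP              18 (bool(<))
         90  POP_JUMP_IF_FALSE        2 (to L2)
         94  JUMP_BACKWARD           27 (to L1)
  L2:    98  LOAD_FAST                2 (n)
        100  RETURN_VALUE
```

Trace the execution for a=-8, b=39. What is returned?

LOAD_CONST → push 10
LOAD_FAST b → push 39
BINARY_OP - → 10 - 39 = -29
STORE_FAST n → n=-29
LOAD_FAST b → push 39
LOAD_CONST → push 11
BINARY_OP * → 39 * 11 = 429
LOAD_FAST n → push -29
BINARY_OP - → 429 - -29 = 458
STORE_FAST z → z=458
LOAD_CONST → push 0
STORE_FAST i → i=0
LOAD_FAST i → push 0
LOAD_CONST → push 3
COMPARE_OP bool(<) → 0 vs 3 = True
POP_JUMP_IF_FALSE → pop True; no jump
LOAD_FAST n → push -29
LOAD_CONST → push 2
BINARY_OP << → -29 << 2 = -116
STORE_FAST n → n=-116
LOAD_FAST n → push -116
LOAD_CONST → push 6
BINARY_OP - → -116 - 6 = -122
STORE_FAST n → n=-122
LOAD_FAST_LOAD_FAST n,n → push -122,-122
BINARY_OP + → -122 + -122 = -244
STORE_FAST n → n=-244
LOAD_FAST i → push 0
LOAD_CONST → push 1
BINARY_OP + → 0 + 1 = 1
STORE_FAST i → i=1
LOAD_FAST i → push 1
LOAD_CONST → push 3
COMPARE_OP bool(<) → 1 vs 3 = True
POP_JUMP_IF_FALSE → pop True; no jump
LOAD_FAST n → push -244
LOAD_CONST → push 2
BINARY_OP << → -244 << 2 = -976
STORE_FAST n → n=-976
LOAD_FAST n → push -976
LOAD_CONST → push 6
BINARY_OP - → -976 - 6 = -982
STORE_FAST n → n=-982
LOAD_FAST_LOAD_FAST n,n → push -982,-982
BINARY_OP + → -982 + -982 = -1964
STORE_FAST n → n=-1964
LOAD_FAST i → push 1
LOAD_CONST → push 1
BINARY_OP + → 1 + 1 = 2
STORE_FAST i → i=2
LOAD_FAST i → push 2
LOAD_CONST → push 3
COMPARE_OP bool(<) → 2 vs 3 = True
POP_JUMP_IF_FALSE → pop True; no jump
LOAD_FAST n → push -1964
LOAD_CONST → push 2
BINARY_OP << → -1964 << 2 = -7856
STORE_FAST n → n=-7856
LOAD_FAST n → push -7856
LOAD_CONST → push 6
BINARY_OP - → -7856 - 6 = -7862
STORE_FAST n → n=-7862
LOAD_FAST_LOAD_FAST n,n → push -7862,-7862
BINARY_OP + → -7862 + -7862 = -15724
STORE_FAST n → n=-15724
LOAD_FAST i → push 2
LOAD_CONST → push 1
BINARY_OP + → 2 + 1 = 3
STORE_FAST i → i=3
LOAD_FAST i → push 3
LOAD_CONST → push 3
COMPARE_OP bool(<) → 3 vs 3 = False
POP_JUMP_IF_FALSE → pop False; jump
LOAD_FAST n → push -15724
RETURN_VALUE → return -15724.

-15724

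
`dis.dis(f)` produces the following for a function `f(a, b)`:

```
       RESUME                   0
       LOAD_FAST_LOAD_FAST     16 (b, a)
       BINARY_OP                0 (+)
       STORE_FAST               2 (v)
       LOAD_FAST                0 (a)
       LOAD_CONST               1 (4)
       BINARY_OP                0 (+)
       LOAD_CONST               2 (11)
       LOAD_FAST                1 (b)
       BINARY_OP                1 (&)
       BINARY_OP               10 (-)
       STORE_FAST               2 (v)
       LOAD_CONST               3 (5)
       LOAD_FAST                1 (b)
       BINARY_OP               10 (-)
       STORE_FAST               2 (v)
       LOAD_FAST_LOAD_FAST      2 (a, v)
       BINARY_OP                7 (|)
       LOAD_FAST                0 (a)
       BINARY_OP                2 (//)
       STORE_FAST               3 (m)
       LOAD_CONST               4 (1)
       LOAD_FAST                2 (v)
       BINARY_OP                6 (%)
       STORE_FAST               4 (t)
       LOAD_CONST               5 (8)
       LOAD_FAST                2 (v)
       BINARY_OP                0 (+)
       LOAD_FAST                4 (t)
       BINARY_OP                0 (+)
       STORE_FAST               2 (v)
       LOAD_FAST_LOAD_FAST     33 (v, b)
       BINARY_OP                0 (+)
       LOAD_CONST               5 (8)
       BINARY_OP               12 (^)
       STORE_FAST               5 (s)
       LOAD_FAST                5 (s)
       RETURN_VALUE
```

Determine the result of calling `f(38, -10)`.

LOAD_FAST_LOAD_FAST b,a → push -10,38. Stack: [-10, 38]
BINARY_OP + → -10 + 38 = 28. Stack: [28]
STORE_FAST v → v=28. Stack: []
LOAD_FAST a → push 38. Stack: [38]
LOAD_CONST → push 4. Stack: [38, 4]
BINARY_OP + → 38 + 4 = 42. Stack: [42]
LOAD_CONST → push 11. Stack: [42, 11]
LOAD_FAST b → push -10. Stack: [42, 11, -10]
BINARY_OP & → 11 & -10 = 2. Stack: [42, 2]
BINARY_OP - → 42 - 2 = 40. Stack: [40]
STORE_FAST v → v=40. Stack: []
LOAD_CONST → push 5. Stack: [5]
LOAD_FAST b → push -10. Stack: [5, -10]
BINARY_OP - → 5 - -10 = 15. Stack: [15]
STORE_FAST v → v=15. Stack: []
LOAD_FAST_LOAD_FAST a,v → push 38,15. Stack: [38, 15]
BINARY_OP | → 38 | 15 = 47. Stack: [47]
LOAD_FAST a → push 38. Stack: [47, 38]
BINARY_OP // → 47 // 38 = 1. Stack: [1]
STORE_FAST m → m=1. Stack: []
LOAD_CONST → push 1. Stack: [1]
LOAD_FAST v → push 15. Stack: [1, 15]
BINARY_OP % → 1 % 15 = 1. Stack: [1]
STORE_FAST t → t=1. Stack: []
LOAD_CONST → push 8. Stack: [8]
LOAD_FAST v → push 15. Stack: [8, 15]
BINARY_OP + → 8 + 15 = 23. Stack: [23]
LOAD_FAST t → push 1. Stack: [23, 1]
BINARY_OP + → 23 + 1 = 24. Stack: [24]
STORE_FAST v → v=24. Stack: []
LOAD_FAST_LOAD_FAST v,b → push 24,-10. Stack: [24, -10]
BINARY_OP + → 24 + -10 = 14. Stack: [14]
LOAD_CONST → push 8. Stack: [14, 8]
BINARY_OP ^ → 14 ^ 8 = 6. Stack: [6]
STORE_FAST s → s=6. Stack: []
LOAD_FAST s → push 6. Stack: [6]
RETURN_VALUE → return 6.

6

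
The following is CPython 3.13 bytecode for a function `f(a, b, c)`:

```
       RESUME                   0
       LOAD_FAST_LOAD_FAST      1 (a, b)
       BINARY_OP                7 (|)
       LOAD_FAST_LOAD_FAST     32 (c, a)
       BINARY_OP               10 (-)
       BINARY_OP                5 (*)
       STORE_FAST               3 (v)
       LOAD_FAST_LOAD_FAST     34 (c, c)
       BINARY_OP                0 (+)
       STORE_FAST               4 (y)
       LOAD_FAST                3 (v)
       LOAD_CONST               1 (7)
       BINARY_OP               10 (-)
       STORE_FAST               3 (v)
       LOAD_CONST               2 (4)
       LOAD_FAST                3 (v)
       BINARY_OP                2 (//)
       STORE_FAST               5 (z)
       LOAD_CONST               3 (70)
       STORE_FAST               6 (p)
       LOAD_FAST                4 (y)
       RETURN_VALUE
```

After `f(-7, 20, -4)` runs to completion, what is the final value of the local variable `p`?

70

LOAD_FAST_LOAD_FAST a,b → push -7,20. Stack: [-7, 20]
BINARY_OP | → -7 | 20 = -3. Stack: [-3]
LOAD_FAST_LOAD_FAST c,a → push -4,-7. Stack: [-3, -4, -7]
BINARY_OP - → -4 - -7 = 3. Stack: [-3, 3]
BINARY_OP * → -3 * 3 = -9. Stack: [-9]
STORE_FAST v → v=-9. Stack: []
LOAD_FAST_LOAD_FAST c,c → push -4,-4. Stack: [-4, -4]
BINARY_OP + → -4 + -4 = -8. Stack: [-8]
STORE_FAST y → y=-8. Stack: []
LOAD_FAST v → push -9. Stack: [-9]
LOAD_CONST → push 7. Stack: [-9, 7]
BINARY_OP - → -9 - 7 = -16. Stack: [-16]
STORE_FAST v → v=-16. Stack: []
LOAD_CONST → push 4. Stack: [4]
LOAD_FAST v → push -16. Stack: [4, -16]
BINARY_OP // → 4 // -16 = -1. Stack: [-1]
STORE_FAST z → z=-1. Stack: []
LOAD_CONST → push 70. Stack: [70]
STORE_FAST p → p=70. Stack: []
LOAD_FAST y → push -8. Stack: [-8]
RETURN_VALUE → return -8.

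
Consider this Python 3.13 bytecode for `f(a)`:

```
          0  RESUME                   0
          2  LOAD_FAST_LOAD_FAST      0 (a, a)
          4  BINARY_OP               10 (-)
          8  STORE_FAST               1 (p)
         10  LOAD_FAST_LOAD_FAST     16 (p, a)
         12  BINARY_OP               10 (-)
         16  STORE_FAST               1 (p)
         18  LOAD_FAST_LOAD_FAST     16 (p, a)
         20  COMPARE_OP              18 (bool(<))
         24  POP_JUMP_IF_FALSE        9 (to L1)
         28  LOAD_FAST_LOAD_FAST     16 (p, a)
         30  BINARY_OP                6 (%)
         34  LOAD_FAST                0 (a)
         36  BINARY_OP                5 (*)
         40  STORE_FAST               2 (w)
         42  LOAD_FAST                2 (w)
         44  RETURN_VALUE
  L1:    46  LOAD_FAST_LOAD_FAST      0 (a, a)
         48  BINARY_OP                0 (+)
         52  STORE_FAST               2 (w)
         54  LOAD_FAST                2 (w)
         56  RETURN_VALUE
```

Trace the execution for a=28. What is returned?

LOAD_FAST_LOAD_FAST a,a → push 28,28. Stack: [28, 28]
BINARY_OP - → 28 - 28 = 0. Stack: [0]
STORE_FAST p → p=0. Stack: []
LOAD_FAST_LOAD_FAST p,a → push 0,28. Stack: [0, 28]
BINARY_OP - → 0 - 28 = -28. Stack: [-28]
STORE_FAST p → p=-28. Stack: []
LOAD_FAST_LOAD_FAST p,a → push -28,28. Stack: [-28, 28]
COMPARE_OP bool(<) → -28 vs 28 = True. Stack: [True]
POP_JUMP_IF_FALSE → pop True; no jump. Stack: []
LOAD_FAST_LOAD_FAST p,a → push -28,28. Stack: [-28, 28]
BINARY_OP % → -28 % 28 = 0. Stack: [0]
LOAD_FAST a → push 28. Stack: [0, 28]
BINARY_OP * → 0 * 28 = 0. Stack: [0]
STORE_FAST w → w=0. Stack: []
LOAD_FAST w → push 0. Stack: [0]
RETURN_VALUE → return 0.

0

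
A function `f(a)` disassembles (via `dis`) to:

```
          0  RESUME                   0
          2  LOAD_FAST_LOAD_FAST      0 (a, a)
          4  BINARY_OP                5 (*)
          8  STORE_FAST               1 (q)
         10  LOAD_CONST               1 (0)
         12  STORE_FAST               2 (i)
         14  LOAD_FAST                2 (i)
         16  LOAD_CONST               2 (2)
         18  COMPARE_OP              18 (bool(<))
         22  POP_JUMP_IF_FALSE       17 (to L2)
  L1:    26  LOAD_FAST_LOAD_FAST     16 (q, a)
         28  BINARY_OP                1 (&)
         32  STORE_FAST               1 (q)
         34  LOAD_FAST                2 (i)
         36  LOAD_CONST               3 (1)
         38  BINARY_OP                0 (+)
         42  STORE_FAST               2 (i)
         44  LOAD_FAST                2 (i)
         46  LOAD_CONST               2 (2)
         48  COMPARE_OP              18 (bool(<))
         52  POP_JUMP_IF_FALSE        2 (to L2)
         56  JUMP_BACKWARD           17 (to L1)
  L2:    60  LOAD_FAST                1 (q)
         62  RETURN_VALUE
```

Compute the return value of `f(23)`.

17

LOAD_FAST_LOAD_FAST a,a → push 23,23. Stack: [23, 23]
BINARY_OP * → 23 * 23 = 529. Stack: [529]
STORE_FAST q → q=529. Stack: []
LOAD_CONST → push 0. Stack: [0]
STORE_FAST i → i=0. Stack: []
LOAD_FAST i → push 0. Stack: [0]
LOAD_CONST → push 2. Stack: [0, 2]
COMPARE_OP bool(<) → 0 vs 2 = True. Stack: [True]
POP_JUMP_IF_FALSE → pop True; no jump. Stack: []
LOAD_FAST_LOAD_FAST q,a → push 529,23. Stack: [529, 23]
BINARY_OP & → 529 & 23 = 17. Stack: [17]
STORE_FAST q → q=17. Stack: []
LOAD_FAST i → push 0. Stack: [0]
LOAD_CONST → push 1. Stack: [0, 1]
BINARY_OP + → 0 + 1 = 1. Stack: [1]
STORE_FAST i → i=1. Stack: []
LOAD_FAST i → push 1. Stack: [1]
LOAD_CONST → push 2. Stack: [1, 2]
COMPARE_OP bool(<) → 1 vs 2 = True. Stack: [True]
POP_JUMP_IF_FALSE → pop True; no jump. Stack: []
LOAD_FAST_LOAD_FAST q,a → push 17,23. Stack: [17, 23]
BINARY_OP & → 17 & 23 = 17. Stack: [17]
STORE_FAST q → q=17. Stack: []
LOAD_FAST i → push 1. Stack: [1]
LOAD_CONST → push 1. Stack: [1, 1]
BINARY_OP + → 1 + 1 = 2. Stack: [2]
STORE_FAST i → i=2. Stack: []
LOAD_FAST i → push 2. Stack: [2]
LOAD_CONST → push 2. Stack: [2, 2]
COMPARE_OP bool(<) → 2 vs 2 = False. Stack: [False]
POP_JUMP_IF_FALSE → pop False; jump. Stack: []
LOAD_FAST q → push 17. Stack: [17]
RETURN_VALUE → return 17.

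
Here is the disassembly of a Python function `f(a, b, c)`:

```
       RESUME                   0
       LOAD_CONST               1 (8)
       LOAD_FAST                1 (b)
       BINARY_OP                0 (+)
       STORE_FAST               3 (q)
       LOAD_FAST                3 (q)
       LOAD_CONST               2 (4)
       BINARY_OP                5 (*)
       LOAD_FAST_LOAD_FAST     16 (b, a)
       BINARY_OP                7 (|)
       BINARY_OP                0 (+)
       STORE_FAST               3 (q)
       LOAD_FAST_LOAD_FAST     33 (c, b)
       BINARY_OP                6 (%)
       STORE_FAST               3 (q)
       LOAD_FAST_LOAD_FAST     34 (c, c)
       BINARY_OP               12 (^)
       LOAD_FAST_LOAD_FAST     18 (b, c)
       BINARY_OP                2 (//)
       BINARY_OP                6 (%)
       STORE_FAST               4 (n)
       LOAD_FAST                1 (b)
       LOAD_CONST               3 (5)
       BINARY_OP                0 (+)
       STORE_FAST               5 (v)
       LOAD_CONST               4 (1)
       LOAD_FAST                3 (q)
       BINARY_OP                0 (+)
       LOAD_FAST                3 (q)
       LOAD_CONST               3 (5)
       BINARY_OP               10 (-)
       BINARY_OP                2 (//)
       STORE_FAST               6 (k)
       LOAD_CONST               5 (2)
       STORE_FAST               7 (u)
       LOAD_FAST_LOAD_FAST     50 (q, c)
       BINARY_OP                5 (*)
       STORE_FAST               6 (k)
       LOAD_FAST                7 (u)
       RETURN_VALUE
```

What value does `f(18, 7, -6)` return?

2

LOAD_CONST → push 8. Stack: [8]
LOAD_FAST b → push 7. Stack: [8, 7]
BINARY_OP + → 8 + 7 = 15. Stack: [15]
STORE_FAST q → q=15. Stack: []
LOAD_FAST q → push 15. Stack: [15]
LOAD_CONST → push 4. Stack: [15, 4]
BINARY_OP * → 15 * 4 = 60. Stack: [60]
LOAD_FAST_LOAD_FAST b,a → push 7,18. Stack: [60, 7, 18]
BINARY_OP | → 7 | 18 = 23. Stack: [60, 23]
BINARY_OP + → 60 + 23 = 83. Stack: [83]
STORE_FAST q → q=83. Stack: []
LOAD_FAST_LOAD_FAST c,b → push -6,7. Stack: [-6, 7]
BINARY_OP % → -6 % 7 = 1. Stack: [1]
STORE_FAST q → q=1. Stack: []
LOAD_FAST_LOAD_FAST c,c → push -6,-6. Stack: [-6, -6]
BINARY_OP ^ → -6 ^ -6 = 0. Stack: [0]
LOAD_FAST_LOAD_FAST b,c → push 7,-6. Stack: [0, 7, -6]
BINARY_OP // → 7 // -6 = -2. Stack: [0, -2]
BINARY_OP % → 0 % -2 = 0. Stack: [0]
STORE_FAST n → n=0. Stack: []
LOAD_FAST b → push 7. Stack: [7]
LOAD_CONST → push 5. Stack: [7, 5]
BINARY_OP + → 7 + 5 = 12. Stack: [12]
STORE_FAST v → v=12. Stack: []
LOAD_CONST → push 1. Stack: [1]
LOAD_FAST q → push 1. Stack: [1, 1]
BINARY_OP + → 1 + 1 = 2. Stack: [2]
LOAD_FAST q → push 1. Stack: [2, 1]
LOAD_CONST → push 5. Stack: [2, 1, 5]
BINARY_OP - → 1 - 5 = -4. Stack: [2, -4]
BINARY_OP // → 2 // -4 = -1. Stack: [-1]
STORE_FAST k → k=-1. Stack: []
LOAD_CONST → push 2. Stack: [2]
STORE_FAST u → u=2. Stack: []
LOAD_FAST_LOAD_FAST q,c → push 1,-6. Stack: [1, -6]
BINARY_OP * → 1 * -6 = -6. Stack: [-6]
STORE_FAST k → k=-6. Stack: []
LOAD_FAST u → push 2. Stack: [2]
RETURN_VALUE → return 2.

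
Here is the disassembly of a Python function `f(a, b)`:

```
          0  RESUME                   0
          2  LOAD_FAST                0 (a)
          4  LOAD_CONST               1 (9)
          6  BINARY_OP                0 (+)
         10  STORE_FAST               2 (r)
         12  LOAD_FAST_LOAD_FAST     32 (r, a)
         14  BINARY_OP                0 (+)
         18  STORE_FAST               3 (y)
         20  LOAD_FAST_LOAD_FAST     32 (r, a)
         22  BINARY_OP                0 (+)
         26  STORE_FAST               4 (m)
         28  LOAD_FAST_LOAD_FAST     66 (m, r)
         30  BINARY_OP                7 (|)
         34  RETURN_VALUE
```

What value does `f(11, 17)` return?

LOAD_FAST a → push 11. Stack: [11]
LOAD_CONST → push 9. Stack: [11, 9]
BINARY_OP + → 11 + 9 = 20. Stack: [20]
STORE_FAST r → r=20. Stack: []
LOAD_FAST_LOAD_FAST r,a → push 20,11. Stack: [20, 11]
BINARY_OP + → 20 + 11 = 31. Stack: [31]
STORE_FAST y → y=31. Stack: []
LOAD_FAST_LOAD_FAST r,a → push 20,11. Stack: [20, 11]
BINARY_OP + → 20 + 11 = 31. Stack: [31]
STORE_FAST m → m=31. Stack: []
LOAD_FAST_LOAD_FAST m,r → push 31,20. Stack: [31, 20]
BINARY_OP | → 31 | 20 = 31. Stack: [31]
RETURN_VALUE → return 31.

31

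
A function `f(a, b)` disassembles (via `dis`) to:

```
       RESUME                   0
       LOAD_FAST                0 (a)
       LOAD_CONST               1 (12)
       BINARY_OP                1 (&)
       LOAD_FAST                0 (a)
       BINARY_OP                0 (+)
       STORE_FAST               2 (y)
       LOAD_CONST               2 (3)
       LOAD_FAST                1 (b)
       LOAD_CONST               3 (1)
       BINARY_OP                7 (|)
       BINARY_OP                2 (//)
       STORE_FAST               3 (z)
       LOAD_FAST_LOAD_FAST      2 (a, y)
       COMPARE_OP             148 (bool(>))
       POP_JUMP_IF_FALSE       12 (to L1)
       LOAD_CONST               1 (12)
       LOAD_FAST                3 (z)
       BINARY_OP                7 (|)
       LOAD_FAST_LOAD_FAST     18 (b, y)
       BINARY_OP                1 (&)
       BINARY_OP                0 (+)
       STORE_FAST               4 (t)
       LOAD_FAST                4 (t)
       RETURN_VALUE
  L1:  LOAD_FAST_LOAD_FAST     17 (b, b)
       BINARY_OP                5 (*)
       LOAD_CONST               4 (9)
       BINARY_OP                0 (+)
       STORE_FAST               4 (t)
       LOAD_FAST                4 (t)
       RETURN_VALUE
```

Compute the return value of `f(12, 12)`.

153

LOAD_FAST a → push 12. Stack: [12]
LOAD_CONST → push 12. Stack: [12, 12]
BINARY_OP & → 12 & 12 = 12. Stack: [12]
LOAD_FAST a → push 12. Stack: [12, 12]
BINARY_OP + → 12 + 12 = 24. Stack: [24]
STORE_FAST y → y=24. Stack: []
LOAD_CONST → push 3. Stack: [3]
LOAD_FAST b → push 12. Stack: [3, 12]
LOAD_CONST → push 1. Stack: [3, 12, 1]
BINARY_OP | → 12 | 1 = 13. Stack: [3, 13]
BINARY_OP // → 3 // 13 = 0. Stack: [0]
STORE_FAST z → z=0. Stack: []
LOAD_FAST_LOAD_FAST a,y → push 12,24. Stack: [12, 24]
COMPARE_OP bool(>) → 12 vs 24 = False. Stack: [False]
POP_JUMP_IF_FALSE → pop False; jump. Stack: []
LOAD_FAST_LOAD_FAST b,b → push 12,12. Stack: [12, 12]
BINARY_OP * → 12 * 12 = 144. Stack: [144]
LOAD_CONST → push 9. Stack: [144, 9]
BINARY_OP + → 144 + 9 = 153. Stack: [153]
STORE_FAST t → t=153. Stack: []
LOAD_FAST t → push 153. Stack: [153]
RETURN_VALUE → return 153.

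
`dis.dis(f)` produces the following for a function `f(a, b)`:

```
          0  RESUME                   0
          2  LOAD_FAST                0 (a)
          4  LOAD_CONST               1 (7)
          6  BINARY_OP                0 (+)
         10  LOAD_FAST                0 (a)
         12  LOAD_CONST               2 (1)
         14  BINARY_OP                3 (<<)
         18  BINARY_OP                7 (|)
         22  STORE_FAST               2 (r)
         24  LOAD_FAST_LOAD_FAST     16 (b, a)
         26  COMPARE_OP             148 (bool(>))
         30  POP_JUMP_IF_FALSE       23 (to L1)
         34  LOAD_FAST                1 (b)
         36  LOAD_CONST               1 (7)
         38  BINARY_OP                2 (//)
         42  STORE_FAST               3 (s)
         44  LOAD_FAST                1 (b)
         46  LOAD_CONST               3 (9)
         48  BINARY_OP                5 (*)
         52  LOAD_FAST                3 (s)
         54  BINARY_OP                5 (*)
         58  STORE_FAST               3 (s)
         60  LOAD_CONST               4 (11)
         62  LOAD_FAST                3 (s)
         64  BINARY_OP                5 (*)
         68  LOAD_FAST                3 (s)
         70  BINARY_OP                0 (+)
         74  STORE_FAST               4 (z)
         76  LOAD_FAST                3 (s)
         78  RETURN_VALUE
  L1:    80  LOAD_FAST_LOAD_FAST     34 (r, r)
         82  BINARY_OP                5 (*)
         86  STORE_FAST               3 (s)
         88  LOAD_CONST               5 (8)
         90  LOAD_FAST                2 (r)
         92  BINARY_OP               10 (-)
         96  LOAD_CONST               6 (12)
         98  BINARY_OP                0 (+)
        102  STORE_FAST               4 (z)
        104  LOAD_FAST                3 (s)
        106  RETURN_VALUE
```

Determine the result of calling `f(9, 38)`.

LOAD_FAST a → push 9. Stack: [9]
LOAD_CONST → push 7. Stack: [9, 7]
BINARY_OP + → 9 + 7 = 16. Stack: [16]
LOAD_FAST a → push 9. Stack: [16, 9]
LOAD_CONST → push 1. Stack: [16, 9, 1]
BINARY_OP << → 9 << 1 = 18. Stack: [16, 18]
BINARY_OP | → 16 | 18 = 18. Stack: [18]
STORE_FAST r → r=18. Stack: []
LOAD_FAST_LOAD_FAST b,a → push 38,9. Stack: [38, 9]
COMPARE_OP bool(>) → 38 vs 9 = True. Stack: [True]
POP_JUMP_IF_FALSE → pop True; no jump. Stack: []
LOAD_FAST b → push 38. Stack: [38]
LOAD_CONST → push 7. Stack: [38, 7]
BINARY_OP // → 38 // 7 = 5. Stack: [5]
STORE_FAST s → s=5. Stack: []
LOAD_FAST b → push 38. Stack: [38]
LOAD_CONST → push 9. Stack: [38, 9]
BINARY_OP * → 38 * 9 = 342. Stack: [342]
LOAD_FAST s → push 5. Stack: [342, 5]
BINARY_OP * → 342 * 5 = 1710. Stack: [1710]
STORE_FAST s → s=1710. Stack: []
LOAD_CONST → push 11. Stack: [11]
LOAD_FAST s → push 1710. Stack: [11, 1710]
BINARY_OP * → 11 * 1710 = 18810. Stack: [18810]
LOAD_FAST s → push 1710. Stack: [18810, 1710]
BINARY_OP + → 18810 + 1710 = 20520. Stack: [20520]
STORE_FAST z → z=20520. Stack: []
LOAD_FAST s → push 1710. Stack: [1710]
RETURN_VALUE → return 1710.

1710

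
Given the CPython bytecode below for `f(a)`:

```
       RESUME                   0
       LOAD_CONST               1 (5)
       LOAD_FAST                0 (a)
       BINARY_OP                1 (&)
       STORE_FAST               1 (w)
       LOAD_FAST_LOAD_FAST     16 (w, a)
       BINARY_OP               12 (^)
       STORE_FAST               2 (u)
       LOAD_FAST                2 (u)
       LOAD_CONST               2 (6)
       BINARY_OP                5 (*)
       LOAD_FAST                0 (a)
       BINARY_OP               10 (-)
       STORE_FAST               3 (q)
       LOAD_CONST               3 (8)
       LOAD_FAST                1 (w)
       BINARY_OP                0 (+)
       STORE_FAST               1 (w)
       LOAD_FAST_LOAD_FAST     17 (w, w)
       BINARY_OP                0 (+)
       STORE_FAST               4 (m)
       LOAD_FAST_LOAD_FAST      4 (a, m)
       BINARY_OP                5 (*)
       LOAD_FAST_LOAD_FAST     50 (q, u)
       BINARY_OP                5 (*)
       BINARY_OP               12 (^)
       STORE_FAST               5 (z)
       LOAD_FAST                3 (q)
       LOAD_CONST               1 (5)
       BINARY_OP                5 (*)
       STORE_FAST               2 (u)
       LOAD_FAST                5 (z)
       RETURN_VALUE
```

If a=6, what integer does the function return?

156

LOAD_CONST → push 5. Stack: [5]
LOAD_FAST a → push 6. Stack: [5, 6]
BINARY_OP & → 5 & 6 = 4. Stack: [4]
STORE_FAST w → w=4. Stack: []
LOAD_FAST_LOAD_FAST w,a → push 4,6. Stack: [4, 6]
BINARY_OP ^ → 4 ^ 6 = 2. Stack: [2]
STORE_FAST u → u=2. Stack: []
LOAD_FAST u → push 2. Stack: [2]
LOAD_CONST → push 6. Stack: [2, 6]
BINARY_OP * → 2 * 6 = 12. Stack: [12]
LOAD_FAST a → push 6. Stack: [12, 6]
BINARY_OP - → 12 - 6 = 6. Stack: [6]
STORE_FAST q → q=6. Stack: []
LOAD_CONST → push 8. Stack: [8]
LOAD_FAST w → push 4. Stack: [8, 4]
BINARY_OP + → 8 + 4 = 12. Stack: [12]
STORE_FAST w → w=12. Stack: []
LOAD_FAST_LOAD_FAST w,w → push 12,12. Stack: [12, 12]
BINARY_OP + → 12 + 12 = 24. Stack: [24]
STORE_FAST m → m=24. Stack: []
LOAD_FAST_LOAD_FAST a,m → push 6,24. Stack: [6, 24]
BINARY_OP * → 6 * 24 = 144. Stack: [144]
LOAD_FAST_LOAD_FAST q,u → push 6,2. Stack: [144, 6, 2]
BINARY_OP * → 6 * 2 = 12. Stack: [144, 12]
BINARY_OP ^ → 144 ^ 12 = 156. Stack: [156]
STORE_FAST z → z=156. Stack: []
LOAD_FAST q → push 6. Stack: [6]
LOAD_CONST → push 5. Stack: [6, 5]
BINARY_OP * → 6 * 5 = 30. Stack: [30]
STORE_FAST u → u=30. Stack: []
LOAD_FAST z → push 156. Stack: [156]
RETURN_VALUE → return 156.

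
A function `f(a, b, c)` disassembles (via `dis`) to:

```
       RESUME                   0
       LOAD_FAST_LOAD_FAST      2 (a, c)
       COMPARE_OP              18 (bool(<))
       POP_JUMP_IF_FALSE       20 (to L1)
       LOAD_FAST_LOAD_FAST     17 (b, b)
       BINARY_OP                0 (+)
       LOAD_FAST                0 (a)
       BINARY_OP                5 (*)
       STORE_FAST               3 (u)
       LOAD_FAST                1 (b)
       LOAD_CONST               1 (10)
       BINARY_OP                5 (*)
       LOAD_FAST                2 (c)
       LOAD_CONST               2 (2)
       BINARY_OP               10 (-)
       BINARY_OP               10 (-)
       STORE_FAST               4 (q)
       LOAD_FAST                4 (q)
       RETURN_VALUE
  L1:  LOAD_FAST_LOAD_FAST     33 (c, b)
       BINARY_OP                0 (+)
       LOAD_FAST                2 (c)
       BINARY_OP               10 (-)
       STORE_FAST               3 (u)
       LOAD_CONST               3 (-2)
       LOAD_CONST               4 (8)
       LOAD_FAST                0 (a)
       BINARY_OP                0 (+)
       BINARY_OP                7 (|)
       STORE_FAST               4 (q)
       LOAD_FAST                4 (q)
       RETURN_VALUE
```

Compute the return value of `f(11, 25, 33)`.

LOAD_FAST_LOAD_FAST a,c → push 11,33. Stack: [11, 33]
COMPARE_OP bool(<) → 11 vs 33 = True. Stack: [True]
POP_JUMP_IF_FALSE → pop True; no jump. Stack: []
LOAD_FAST_LOAD_FAST b,b → push 25,25. Stack: [25, 25]
BINARY_OP + → 25 + 25 = 50. Stack: [50]
LOAD_FAST a → push 11. Stack: [50, 11]
BINARY_OP * → 50 * 11 = 550. Stack: [550]
STORE_FAST u → u=550. Stack: []
LOAD_FAST b → push 25. Stack: [25]
LOAD_CONST → push 10. Stack: [25, 10]
BINARY_OP * → 25 * 10 = 250. Stack: [250]
LOAD_FAST c → push 33. Stack: [250, 33]
LOAD_CONST → push 2. Stack: [250, 33, 2]
BINARY_OP - → 33 - 2 = 31. Stack: [250, 31]
BINARY_OP - → 250 - 31 = 219. Stack: [219]
STORE_FAST q → q=219. Stack: []
LOAD_FAST q → push 219. Stack: [219]
RETURN_VALUE → return 219.

219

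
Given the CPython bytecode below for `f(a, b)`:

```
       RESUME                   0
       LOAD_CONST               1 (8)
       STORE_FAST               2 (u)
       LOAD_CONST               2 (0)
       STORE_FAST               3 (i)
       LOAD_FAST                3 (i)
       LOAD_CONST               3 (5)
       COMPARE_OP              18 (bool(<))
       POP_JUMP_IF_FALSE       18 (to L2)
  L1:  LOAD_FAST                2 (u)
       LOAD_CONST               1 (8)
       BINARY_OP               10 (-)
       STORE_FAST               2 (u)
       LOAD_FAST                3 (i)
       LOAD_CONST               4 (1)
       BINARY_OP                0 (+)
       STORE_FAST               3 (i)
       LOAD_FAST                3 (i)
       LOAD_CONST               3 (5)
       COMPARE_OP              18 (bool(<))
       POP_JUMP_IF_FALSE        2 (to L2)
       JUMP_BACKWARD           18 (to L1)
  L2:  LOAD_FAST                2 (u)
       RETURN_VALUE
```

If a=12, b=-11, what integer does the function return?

-32

LOAD_CONST → push 8
STORE_FAST u → u=8
LOAD_CONST → push 0
STORE_FAST i → i=0
LOAD_FAST i → push 0
LOAD_CONST → push 5
COMPARE_OP bool(<) → 0 vs 5 = True
POP_JUMP_IF_FALSE → pop True; no jump
LOAD_FAST u → push 8
LOAD_CONST → push 8
BINARY_OP - → 8 - 8 = 0
STORE_FAST u → u=0
LOAD_FAST i → push 0
LOAD_CONST → push 1
BINARY_OP + → 0 + 1 = 1
STORE_FAST i → i=1
LOAD_FAST i → push 1
LOAD_CONST → push 5
COMPARE_OP bool(<) → 1 vs 5 = True
POP_JUMP_IF_FALSE → pop True; no jump
LOAD_FAST u → push 0
LOAD_CONST → push 8
BINARY_OP - → 0 - 8 = -8
STORE_FAST u → u=-8
LOAD_FAST i → push 1
LOAD_CONST → push 1
BINARY_OP + → 1 + 1 = 2
STORE_FAST i → i=2
LOAD_FAST i → push 2
LOAD_CONST → push 5
COMPARE_OP bool(<) → 2 vs 5 = True
POP_JUMP_IF_FALSE → pop True; no jump
LOAD_FAST u → push -8
LOAD_CONST → push 8
BINARY_OP - → -8 - 8 = -16
STORE_FAST u → u=-16
LOAD_FAST i → push 2
LOAD_CONST → push 1
BINARY_OP + → 2 + 1 = 3
STORE_FAST i → i=3
LOAD_FAST i → push 3
LOAD_CONST → push 5
COMPARE_OP bool(<) → 3 vs 5 = True
POP_JUMP_IF_FALSE → pop True; no jump
LOAD_FAST u → push -16
LOAD_CONST → push 8
BINARY_OP - → -16 - 8 = -24
STORE_FAST u → u=-24
LOAD_FAST i → push 3
LOAD_CONST → push 1
BINARY_OP + → 3 + 1 = 4
STORE_FAST i → i=4
LOAD_FAST i → push 4
LOAD_CONST → push 5
COMPARE_OP bool(<) → 4 vs 5 = True
POP_JUMP_IF_FALSE → pop True; no jump
LOAD_FAST u → push -24
LOAD_CONST → push 8
BINARY_OP - → -24 - 8 = -32
STORE_FAST u → u=-32
LOAD_FAST i → push 4
LOAD_CONST → push 1
BINARY_OP + → 4 + 1 = 5
STORE_FAST i → i=5
LOAD_FAST i → push 5
LOAD_CONST → push 5
COMPARE_OP bool(<) → 5 vs 5 = False
POP_JUMP_IF_FALSE → pop False; jump
LOAD_FAST u → push -32
RETURN_VALUE → return -32.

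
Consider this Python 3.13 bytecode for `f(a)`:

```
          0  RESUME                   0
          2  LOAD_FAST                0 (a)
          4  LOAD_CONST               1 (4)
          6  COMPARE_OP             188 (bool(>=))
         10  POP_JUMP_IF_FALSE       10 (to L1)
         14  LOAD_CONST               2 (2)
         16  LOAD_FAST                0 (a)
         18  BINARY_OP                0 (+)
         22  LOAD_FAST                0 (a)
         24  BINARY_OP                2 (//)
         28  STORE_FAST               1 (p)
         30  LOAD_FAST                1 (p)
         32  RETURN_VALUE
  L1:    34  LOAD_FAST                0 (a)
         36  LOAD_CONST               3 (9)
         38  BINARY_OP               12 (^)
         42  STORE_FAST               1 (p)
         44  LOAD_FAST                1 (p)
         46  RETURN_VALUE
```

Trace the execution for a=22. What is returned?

1

LOAD_FAST a → push 22. Stack: [22]
LOAD_CONST → push 4. Stack: [22, 4]
COMPARE_OP bool(>=) → 22 vs 4 = True. Stack: [True]
POP_JUMP_IF_FALSE → pop True; no jump. Stack: []
LOAD_CONST → push 2. Stack: [2]
LOAD_FAST a → push 22. Stack: [2, 22]
BINARY_OP + → 2 + 22 = 24. Stack: [24]
LOAD_FAST a → push 22. Stack: [24, 22]
BINARY_OP // → 24 // 22 = 1. Stack: [1]
STORE_FAST p → p=1. Stack: []
LOAD_FAST p → push 1. Stack: [1]
RETURN_VALUE → return 1.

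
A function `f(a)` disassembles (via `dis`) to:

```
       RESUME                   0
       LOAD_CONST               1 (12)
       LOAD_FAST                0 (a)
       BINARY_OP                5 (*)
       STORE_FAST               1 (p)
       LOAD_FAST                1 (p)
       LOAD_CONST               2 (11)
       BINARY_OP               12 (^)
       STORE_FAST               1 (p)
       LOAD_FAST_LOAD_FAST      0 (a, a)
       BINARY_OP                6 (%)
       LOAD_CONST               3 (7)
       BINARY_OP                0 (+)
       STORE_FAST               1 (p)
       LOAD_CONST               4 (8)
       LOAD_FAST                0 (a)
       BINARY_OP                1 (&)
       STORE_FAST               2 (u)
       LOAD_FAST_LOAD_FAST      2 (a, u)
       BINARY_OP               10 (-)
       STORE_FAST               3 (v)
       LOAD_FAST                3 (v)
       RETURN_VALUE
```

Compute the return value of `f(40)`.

LOAD_CONST → push 12. Stack: [12]
LOAD_FAST a → push 40. Stack: [12, 40]
BINARY_OP * → 12 * 40 = 480. Stack: [480]
STORE_FAST p → p=480. Stack: []
LOAD_FAST p → push 480. Stack: [480]
LOAD_CONST → push 11. Stack: [480, 11]
BINARY_OP ^ → 480 ^ 11 = 491. Stack: [491]
STORE_FAST p → p=491. Stack: []
LOAD_FAST_LOAD_FAST a,a → push 40,40. Stack: [40, 40]
BINARY_OP % → 40 % 40 = 0. Stack: [0]
LOAD_CONST → push 7. Stack: [0, 7]
BINARY_OP + → 0 + 7 = 7. Stack: [7]
STORE_FAST p → p=7. Stack: []
LOAD_CONST → push 8. Stack: [8]
LOAD_FAST a → push 40. Stack: [8, 40]
BINARY_OP & → 8 & 40 = 8. Stack: [8]
STORE_FAST u → u=8. Stack: []
LOAD_FAST_LOAD_FAST a,u → push 40,8. Stack: [40, 8]
BINARY_OP - → 40 - 8 = 32. Stack: [32]
STORE_FAST v → v=32. Stack: []
LOAD_FAST v → push 32. Stack: [32]
RETURN_VALUE → return 32.

32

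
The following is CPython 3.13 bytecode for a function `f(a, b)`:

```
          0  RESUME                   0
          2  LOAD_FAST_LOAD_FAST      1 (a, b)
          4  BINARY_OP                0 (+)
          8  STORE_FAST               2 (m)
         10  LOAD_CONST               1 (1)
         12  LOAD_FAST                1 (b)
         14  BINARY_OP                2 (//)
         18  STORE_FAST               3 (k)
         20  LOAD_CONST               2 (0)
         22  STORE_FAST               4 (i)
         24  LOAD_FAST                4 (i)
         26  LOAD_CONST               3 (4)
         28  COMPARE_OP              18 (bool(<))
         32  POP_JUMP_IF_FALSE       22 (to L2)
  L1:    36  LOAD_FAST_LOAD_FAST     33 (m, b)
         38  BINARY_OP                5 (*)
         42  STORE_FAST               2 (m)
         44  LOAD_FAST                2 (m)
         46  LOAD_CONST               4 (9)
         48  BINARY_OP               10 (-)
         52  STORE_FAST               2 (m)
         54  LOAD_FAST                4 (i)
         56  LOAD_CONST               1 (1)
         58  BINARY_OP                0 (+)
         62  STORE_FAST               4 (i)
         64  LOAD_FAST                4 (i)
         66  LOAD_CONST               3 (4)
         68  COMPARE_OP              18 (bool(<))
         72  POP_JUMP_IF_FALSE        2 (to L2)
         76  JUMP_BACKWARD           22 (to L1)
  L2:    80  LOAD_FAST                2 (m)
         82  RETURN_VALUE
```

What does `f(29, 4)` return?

7683

LOAD_FAST_LOAD_FAST a,b → push 29,4
BINARY_OP + → 29 + 4 = 33
STORE_FAST m → m=33
LOAD_CONST → push 1
LOAD_FAST b → push 4
BINARY_OP // → 1 // 4 = 0
STORE_FAST k → k=0
LOAD_CONST → push 0
STORE_FAST i → i=0
LOAD_FAST i → push 0
LOAD_CONST → push 4
COMPARE_OP bool(<) → 0 vs 4 = True
POP_JUMP_IF_FALSE → pop True; no jump
LOAD_FAST_LOAD_FAST m,b → push 33,4
BINARY_OP * → 33 * 4 = 132
STORE_FAST m → m=132
LOAD_FAST m → push 132
LOAD_CONST → push 9
BINARY_OP - → 132 - 9 = 123
STORE_FAST m → m=123
LOAD_FAST i → push 0
LOAD_CONST → push 1
BINARY_OP + → 0 + 1 = 1
STORE_FAST i → i=1
LOAD_FAST i → push 1
LOAD_CONST → push 4
COMPARE_OP bool(<) → 1 vs 4 = True
POP_JUMP_IF_FALSE → pop True; no jump
LOAD_FAST_LOAD_FAST m,b → push 123,4
BINARY_OP * → 123 * 4 = 492
STORE_FAST m → m=492
LOAD_FAST m → push 492
LOAD_CONST → push 9
BINARY_OP - → 492 - 9 = 483
STORE_FAST m → m=483
LOAD_FAST i → push 1
LOAD_CONST → push 1
BINARY_OP + → 1 + 1 = 2
STORE_FAST i → i=2
LOAD_FAST i → push 2
LOAD_CONST → push 4
COMPARE_OP bool(<) → 2 vs 4 = True
POP_JUMP_IF_FALSE → pop True; no jump
LOAD_FAST_LOAD_FAST m,b → push 483,4
BINARY_OP * → 483 * 4 = 1932
STORE_FAST m → m=1932
LOAD_FAST m → push 1932
LOAD_CONST → push 9
BINARY_OP - → 1932 - 9 = 1923
STORE_FAST m → m=1923
LOAD_FAST i → push 2
LOAD_CONST → push 1
BINARY_OP + → 2 + 1 = 3
STORE_FAST i → i=3
LOAD_FAST i → push 3
LOAD_CONST → push 4
COMPARE_OP bool(<) → 3 vs 4 = True
POP_JUMP_IF_FALSE → pop True; no jump
LOAD_FAST_LOAD_FAST m,b → push 1923,4
BINARY_OP * → 1923 * 4 = 7692
STORE_FAST m → m=7692
LOAD_FAST m → push 7692
LOAD_CONST → push 9
BINARY_OP - → 7692 - 9 = 7683
STORE_FAST m → m=7683
LOAD_FAST i → push 3
LOAD_CONST → push 1
BINARY_OP + → 3 + 1 = 4
STORE_FAST i → i=4
LOAD_FAST i → push 4
LOAD_CONST → push 4
COMPARE_OP bool(<) → 4 vs 4 = False
POP_JUMP_IF_FALSE → pop False; jump
LOAD_FAST m → push 7683
RETURN_VALUE → return 7683.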